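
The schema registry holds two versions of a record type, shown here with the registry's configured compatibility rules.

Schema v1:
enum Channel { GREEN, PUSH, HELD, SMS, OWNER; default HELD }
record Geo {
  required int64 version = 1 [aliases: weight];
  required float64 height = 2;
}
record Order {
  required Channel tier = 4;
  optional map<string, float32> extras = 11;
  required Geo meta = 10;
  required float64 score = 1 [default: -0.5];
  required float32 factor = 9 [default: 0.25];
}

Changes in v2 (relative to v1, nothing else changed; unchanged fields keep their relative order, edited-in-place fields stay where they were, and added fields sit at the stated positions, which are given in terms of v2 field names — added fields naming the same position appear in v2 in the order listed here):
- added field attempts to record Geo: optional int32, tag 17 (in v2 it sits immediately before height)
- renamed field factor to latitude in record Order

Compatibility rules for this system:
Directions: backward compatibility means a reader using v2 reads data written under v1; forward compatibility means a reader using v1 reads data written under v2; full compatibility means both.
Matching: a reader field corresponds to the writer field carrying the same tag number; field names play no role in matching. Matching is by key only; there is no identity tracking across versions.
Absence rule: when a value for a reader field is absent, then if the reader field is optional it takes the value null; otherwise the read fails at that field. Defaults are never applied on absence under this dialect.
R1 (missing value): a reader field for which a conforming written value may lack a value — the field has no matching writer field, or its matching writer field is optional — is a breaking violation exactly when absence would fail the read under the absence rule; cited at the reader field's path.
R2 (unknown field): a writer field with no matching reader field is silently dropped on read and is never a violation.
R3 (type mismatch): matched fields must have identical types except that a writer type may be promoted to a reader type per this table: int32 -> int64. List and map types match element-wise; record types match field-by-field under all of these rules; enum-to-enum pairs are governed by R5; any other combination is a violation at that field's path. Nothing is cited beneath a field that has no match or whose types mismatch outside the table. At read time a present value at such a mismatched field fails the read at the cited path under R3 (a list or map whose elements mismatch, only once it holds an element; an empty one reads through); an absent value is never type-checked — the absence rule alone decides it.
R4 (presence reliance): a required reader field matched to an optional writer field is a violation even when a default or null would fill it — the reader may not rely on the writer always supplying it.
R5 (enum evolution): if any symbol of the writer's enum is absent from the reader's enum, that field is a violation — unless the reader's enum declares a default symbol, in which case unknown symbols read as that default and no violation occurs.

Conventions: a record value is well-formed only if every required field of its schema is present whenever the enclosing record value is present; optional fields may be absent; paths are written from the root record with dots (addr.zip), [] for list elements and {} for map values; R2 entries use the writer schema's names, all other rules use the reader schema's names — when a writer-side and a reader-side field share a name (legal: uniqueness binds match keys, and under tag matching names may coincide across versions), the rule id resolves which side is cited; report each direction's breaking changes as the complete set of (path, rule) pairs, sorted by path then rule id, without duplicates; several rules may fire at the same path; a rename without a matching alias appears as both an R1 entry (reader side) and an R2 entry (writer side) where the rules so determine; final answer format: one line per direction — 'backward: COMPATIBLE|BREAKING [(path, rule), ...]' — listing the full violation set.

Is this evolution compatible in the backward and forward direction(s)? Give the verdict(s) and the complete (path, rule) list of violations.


the writer's type comes first in each Order pair
backward for Order (reader v2, writer v1):
  Channel -> Channel, writer required: tier aligns to tier
  map<string, float32> -> map<string, float32>, writer optional: extras aligns to extras
  Geo -> Geo, writer required: meta aligns to meta
  float64 -> float64, writer required: score aligns to score
  float32 -> float32, writer required: latitude aligns to factor
  int64 -> int64, writer required: meta.version aligns to meta.version
  meta.attempts: no writer-side match
  float64 -> float64, writer required: meta.height aligns to meta.height
  nothing fires on Order: backward is COMPATIBLE
forward for Order (reader v1, writer v2):
  Channel -> Channel, writer required: tier aligns to tier
  map<string, float32> -> map<string, float32>, writer optional: extras aligns to extras
  Geo -> Geo, writer required: meta aligns to meta
  float64 -> float64, writer required: score aligns to score
  float32 -> float32, writer required: factor aligns to latitude
  int64 -> int64, writer required: meta.version aligns to meta.version
  float64 -> float64, writer required: meta.height aligns to meta.height
  writer meta.attempts: unknown to reader
  nothing fires on Order: forward is COMPATIBLE

backward: COMPATIBLE []; forward: COMPATIBLE []


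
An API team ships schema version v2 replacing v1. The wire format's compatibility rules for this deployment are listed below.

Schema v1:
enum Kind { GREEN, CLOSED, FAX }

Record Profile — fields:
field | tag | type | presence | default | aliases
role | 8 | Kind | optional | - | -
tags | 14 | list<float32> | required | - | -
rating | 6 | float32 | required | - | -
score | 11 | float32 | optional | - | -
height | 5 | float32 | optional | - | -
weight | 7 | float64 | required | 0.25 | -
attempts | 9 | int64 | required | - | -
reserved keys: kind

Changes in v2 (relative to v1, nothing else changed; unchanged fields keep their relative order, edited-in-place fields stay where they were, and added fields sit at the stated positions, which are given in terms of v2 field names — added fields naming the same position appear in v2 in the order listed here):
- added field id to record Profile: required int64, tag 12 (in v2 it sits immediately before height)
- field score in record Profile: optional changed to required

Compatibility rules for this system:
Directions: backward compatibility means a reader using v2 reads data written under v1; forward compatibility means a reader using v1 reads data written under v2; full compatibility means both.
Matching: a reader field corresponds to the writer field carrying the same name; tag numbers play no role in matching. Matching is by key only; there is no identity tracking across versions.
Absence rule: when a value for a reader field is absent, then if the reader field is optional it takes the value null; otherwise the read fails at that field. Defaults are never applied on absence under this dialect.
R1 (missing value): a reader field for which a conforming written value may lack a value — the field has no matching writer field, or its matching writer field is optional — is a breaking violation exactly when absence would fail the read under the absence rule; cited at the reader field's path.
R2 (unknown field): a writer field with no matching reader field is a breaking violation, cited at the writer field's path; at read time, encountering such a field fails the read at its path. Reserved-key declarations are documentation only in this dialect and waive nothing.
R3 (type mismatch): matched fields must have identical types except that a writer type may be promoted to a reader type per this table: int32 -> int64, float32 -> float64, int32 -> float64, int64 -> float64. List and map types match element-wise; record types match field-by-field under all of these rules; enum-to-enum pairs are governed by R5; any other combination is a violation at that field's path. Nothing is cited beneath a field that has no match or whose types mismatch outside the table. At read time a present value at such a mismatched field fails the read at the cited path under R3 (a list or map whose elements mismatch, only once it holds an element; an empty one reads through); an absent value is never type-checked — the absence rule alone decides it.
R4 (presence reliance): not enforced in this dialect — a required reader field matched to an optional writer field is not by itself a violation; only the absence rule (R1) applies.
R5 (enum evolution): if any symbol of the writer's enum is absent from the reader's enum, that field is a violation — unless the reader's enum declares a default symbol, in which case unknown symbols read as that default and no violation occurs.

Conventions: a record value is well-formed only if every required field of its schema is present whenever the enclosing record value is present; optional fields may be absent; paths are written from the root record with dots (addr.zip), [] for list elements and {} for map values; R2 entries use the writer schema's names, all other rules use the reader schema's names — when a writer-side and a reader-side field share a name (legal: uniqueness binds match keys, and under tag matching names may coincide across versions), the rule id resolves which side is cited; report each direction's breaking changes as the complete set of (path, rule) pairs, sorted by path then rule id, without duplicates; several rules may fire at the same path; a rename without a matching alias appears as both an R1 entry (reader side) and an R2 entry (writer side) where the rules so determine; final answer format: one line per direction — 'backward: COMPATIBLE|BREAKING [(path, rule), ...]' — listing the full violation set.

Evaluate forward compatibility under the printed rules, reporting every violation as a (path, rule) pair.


arrows below run writer -> reader for Profile
checking forward for Profile: reader v1 against writer v2:
  role <- role (Kind -> Kind, writer optional)
  tags <- tags (list<float32> -> list<float32>, writer required)
  rating <- rating (float32 -> float32, writer required)
  score <- score (float32 -> float32, writer required)
  height <- height (float32 -> float32, writer optional)
  weight <- weight (float64 -> float64, writer required)
  attempts <- attempts (int64 -> int64, writer required)
  id (writer side), unknown to reader
  R2 fires at id
  => forward verdict for Profile: BREAKING, 1 violation(s)
ruling out the remaining Profile differences:
  field score in record Profile: optional changed to required -> matters only for Profile's backward compatibility — outside the asked direction

forward: BREAKING [(id, R2)]


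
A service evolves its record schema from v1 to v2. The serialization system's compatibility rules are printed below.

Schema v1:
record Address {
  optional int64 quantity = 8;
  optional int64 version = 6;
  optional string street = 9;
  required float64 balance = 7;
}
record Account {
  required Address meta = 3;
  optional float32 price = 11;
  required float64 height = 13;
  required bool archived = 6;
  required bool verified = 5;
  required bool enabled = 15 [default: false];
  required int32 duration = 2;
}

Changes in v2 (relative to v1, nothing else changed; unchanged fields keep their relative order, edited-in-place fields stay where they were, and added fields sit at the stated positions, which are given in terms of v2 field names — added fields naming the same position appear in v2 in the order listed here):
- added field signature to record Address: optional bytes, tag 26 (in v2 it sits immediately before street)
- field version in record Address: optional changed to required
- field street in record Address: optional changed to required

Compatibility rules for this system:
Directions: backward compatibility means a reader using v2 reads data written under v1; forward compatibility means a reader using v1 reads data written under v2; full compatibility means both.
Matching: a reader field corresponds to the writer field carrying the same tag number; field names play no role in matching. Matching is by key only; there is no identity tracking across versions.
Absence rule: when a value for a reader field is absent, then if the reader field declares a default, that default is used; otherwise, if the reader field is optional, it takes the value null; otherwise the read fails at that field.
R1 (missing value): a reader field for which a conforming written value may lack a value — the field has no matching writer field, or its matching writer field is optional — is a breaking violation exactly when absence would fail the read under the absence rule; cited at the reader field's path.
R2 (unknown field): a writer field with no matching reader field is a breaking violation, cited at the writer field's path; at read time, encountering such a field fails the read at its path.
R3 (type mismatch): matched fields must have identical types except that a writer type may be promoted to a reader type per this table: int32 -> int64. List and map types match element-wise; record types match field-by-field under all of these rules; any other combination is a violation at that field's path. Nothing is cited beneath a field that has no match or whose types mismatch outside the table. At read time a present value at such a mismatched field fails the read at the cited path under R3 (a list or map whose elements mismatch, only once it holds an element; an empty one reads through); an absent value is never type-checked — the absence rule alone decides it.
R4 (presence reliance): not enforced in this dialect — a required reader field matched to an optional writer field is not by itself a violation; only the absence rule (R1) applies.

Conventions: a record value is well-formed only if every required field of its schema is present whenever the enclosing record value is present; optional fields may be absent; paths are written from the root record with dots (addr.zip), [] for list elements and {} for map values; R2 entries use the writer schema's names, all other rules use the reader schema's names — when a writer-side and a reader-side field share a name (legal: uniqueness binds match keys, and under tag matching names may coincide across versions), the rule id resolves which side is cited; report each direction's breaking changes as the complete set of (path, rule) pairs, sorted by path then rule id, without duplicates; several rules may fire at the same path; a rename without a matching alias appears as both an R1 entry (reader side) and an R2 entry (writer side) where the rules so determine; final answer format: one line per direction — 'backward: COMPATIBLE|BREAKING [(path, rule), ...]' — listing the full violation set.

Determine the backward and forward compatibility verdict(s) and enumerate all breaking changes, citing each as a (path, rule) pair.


backward: BREAKING [(meta.street, R1), (meta.version, R1)]; forward: BREAKING [(meta.signature, R2)]

the writer's type comes first in each Account pair
backward analysis of Account with v2 as reader and v1 as writer:
  Address -> Address, writer required: meta aligns to meta
  float32 -> float32, writer optional: price aligns to price
  float64 -> float64, writer required: height aligns to height
  bool -> bool, writer required: archived aligns to archived
  bool -> bool, writer required: verified aligns to verified
  bool -> bool, writer required: enabled aligns to enabled
  int32 -> int32, writer required: duration aligns to duration
  int64 -> int64, writer optional: meta.quantity aligns to meta.quantity
  int64 -> int64, writer optional: meta.version aligns to meta.version
  meta.signature: no writer-side match
  string -> string, writer optional: meta.street aligns to meta.street
  float64 -> float64, writer required: meta.balance aligns to meta.balance
  breaking: (meta.street, R1)
  breaking: (meta.version, R1)
  => backward: BREAKING (2)
forward analysis of Account with v1 as reader and v2 as writer:
  Address -> Address, writer required: meta aligns to meta
  float32 -> float32, writer optional: price aligns to price
  float64 -> float64, writer required: height aligns to height
  bool -> bool, writer required: archived aligns to archived
  bool -> bool, writer required: verified aligns to verified
  bool -> bool, writer required: enabled aligns to enabled
  int32 -> int32, writer required: duration aligns to duration
  int64 -> int64, writer optional: meta.quantity aligns to meta.quantity
  int64 -> int64, writer required: meta.version aligns to meta.version
  string -> string, writer required: meta.street aligns to meta.street
  float64 -> float64, writer required: meta.balance aligns to meta.balance
  leftover writer field: meta.signature
  breaking: (meta.signature, R2)
  => forward: BREAKING (1)


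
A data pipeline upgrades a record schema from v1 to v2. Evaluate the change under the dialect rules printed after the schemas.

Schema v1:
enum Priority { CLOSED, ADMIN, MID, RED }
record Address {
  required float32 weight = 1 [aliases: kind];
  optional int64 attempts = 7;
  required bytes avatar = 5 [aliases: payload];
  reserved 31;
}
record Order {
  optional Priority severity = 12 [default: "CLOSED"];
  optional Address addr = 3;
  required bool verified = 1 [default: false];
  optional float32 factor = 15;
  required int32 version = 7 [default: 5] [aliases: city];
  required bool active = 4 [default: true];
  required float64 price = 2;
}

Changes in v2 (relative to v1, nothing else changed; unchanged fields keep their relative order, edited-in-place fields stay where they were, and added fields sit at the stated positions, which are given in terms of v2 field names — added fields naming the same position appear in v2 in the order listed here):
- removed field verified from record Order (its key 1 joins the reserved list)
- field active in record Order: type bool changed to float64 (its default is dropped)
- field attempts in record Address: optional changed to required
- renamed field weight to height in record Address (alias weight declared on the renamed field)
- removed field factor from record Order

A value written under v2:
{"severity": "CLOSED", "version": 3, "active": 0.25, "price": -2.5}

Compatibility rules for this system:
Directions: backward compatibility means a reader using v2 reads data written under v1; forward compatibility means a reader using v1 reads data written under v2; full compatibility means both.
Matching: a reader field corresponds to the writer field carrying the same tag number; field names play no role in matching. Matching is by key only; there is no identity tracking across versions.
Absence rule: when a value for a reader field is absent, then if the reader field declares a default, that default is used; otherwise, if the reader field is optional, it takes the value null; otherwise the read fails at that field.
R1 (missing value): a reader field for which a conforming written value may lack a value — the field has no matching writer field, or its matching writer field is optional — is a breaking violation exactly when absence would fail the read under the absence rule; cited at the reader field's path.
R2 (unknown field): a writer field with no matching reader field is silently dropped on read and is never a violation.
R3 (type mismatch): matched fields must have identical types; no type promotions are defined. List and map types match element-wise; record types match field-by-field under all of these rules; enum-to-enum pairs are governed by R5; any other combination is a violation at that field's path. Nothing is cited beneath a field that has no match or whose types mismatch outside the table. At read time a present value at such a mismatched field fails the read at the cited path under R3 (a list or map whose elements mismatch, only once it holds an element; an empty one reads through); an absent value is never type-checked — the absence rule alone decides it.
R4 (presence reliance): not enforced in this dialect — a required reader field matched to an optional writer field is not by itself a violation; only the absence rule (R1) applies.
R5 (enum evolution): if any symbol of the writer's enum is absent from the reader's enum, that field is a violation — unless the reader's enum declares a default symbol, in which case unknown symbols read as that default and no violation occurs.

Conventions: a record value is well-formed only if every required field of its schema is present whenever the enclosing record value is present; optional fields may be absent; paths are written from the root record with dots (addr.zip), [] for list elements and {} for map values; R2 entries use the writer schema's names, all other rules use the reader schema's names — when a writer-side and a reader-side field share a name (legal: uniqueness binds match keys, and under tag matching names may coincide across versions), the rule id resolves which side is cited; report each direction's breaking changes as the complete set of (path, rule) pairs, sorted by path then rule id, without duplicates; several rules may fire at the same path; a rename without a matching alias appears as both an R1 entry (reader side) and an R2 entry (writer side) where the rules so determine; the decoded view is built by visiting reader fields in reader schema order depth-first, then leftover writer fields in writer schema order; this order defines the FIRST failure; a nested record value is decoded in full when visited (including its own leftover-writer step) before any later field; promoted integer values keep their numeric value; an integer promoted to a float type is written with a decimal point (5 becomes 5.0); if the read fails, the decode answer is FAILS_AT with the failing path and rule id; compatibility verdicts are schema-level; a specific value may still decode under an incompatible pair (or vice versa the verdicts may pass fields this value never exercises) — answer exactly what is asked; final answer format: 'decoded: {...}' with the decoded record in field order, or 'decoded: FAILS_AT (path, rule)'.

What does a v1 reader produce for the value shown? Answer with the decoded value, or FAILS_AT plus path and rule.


in Order below, arrows point writer -> reader
decode walk for Order under reader schema v1:
  severity := "CLOSED"
  addr := null (not supplied -> null)
  verified := false (no value, default fills)
  factor := null (not supplied -> null)
  version := 3
  read fails at active under R3
  => FAILS_AT (active, R3)
the other Order changes do not affect what is asked:
  removed field verified from record Order (its key 1 joins the reserved list) -> triggers nothing under the printed rules; the Order answer is the same either way
  field attempts in record Address: optional changed to required -> a verdict-level change on Order — the shown value reads the same
  renamed field weight to height in record Address (alias weight declared on the renamed field) -> triggers nothing under the printed rules; the Order answer is the same either way
  removed field factor from record Order -> triggers nothing under the printed rules; the Order answer is the same either way

decoded: FAILS_AT (active, R3)


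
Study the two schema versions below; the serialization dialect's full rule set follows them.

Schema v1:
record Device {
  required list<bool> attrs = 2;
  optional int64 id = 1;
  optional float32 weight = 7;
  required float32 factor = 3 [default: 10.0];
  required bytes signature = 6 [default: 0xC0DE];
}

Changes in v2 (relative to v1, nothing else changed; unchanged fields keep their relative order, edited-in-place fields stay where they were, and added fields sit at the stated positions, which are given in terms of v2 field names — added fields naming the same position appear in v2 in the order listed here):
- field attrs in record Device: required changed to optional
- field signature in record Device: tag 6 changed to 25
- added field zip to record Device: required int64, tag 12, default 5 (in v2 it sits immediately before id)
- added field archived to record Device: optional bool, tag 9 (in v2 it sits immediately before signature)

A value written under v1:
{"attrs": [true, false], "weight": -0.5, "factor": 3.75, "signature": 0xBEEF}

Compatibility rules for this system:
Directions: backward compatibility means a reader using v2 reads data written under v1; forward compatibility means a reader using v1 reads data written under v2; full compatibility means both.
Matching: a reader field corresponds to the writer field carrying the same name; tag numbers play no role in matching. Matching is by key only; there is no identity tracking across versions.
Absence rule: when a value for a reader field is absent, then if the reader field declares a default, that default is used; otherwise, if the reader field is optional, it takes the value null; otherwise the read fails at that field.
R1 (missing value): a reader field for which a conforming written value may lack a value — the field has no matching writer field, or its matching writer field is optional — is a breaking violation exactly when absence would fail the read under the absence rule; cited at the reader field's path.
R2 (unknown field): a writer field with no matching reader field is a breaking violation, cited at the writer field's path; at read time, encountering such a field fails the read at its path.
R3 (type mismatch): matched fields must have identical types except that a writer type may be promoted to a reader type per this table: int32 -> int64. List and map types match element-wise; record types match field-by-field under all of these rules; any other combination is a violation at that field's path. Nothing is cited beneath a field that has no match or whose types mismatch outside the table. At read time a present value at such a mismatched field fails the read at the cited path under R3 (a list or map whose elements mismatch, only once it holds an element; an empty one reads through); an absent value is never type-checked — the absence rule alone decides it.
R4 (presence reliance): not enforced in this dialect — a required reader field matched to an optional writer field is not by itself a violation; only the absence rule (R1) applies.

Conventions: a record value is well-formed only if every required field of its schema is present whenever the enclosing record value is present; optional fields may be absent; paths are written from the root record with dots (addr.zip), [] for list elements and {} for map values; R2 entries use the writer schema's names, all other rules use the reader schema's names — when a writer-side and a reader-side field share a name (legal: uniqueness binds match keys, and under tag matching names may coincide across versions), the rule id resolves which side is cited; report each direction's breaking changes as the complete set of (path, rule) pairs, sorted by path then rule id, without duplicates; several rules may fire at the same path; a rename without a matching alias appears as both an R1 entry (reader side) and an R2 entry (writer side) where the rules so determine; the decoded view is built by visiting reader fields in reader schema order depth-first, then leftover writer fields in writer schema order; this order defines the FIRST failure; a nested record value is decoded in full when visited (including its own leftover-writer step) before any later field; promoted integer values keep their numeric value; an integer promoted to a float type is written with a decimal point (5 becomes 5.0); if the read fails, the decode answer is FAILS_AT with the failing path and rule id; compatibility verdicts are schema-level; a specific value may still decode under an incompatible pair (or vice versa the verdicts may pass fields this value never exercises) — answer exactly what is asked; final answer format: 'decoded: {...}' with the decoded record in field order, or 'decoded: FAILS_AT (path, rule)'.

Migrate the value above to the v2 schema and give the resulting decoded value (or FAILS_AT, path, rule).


decoded: {"attrs": [true, false], "zip": 5, "id": null, "weight": -0.5, "factor": 3.75, "archived": null, "signature": 0xBEEF}

in Device below, arrows point writer -> reader
decode walk for Device under reader schema v2:
  attrs := [true, false]
  zip := 5 (no value, default fills)
  id := null (not supplied -> null)
  weight := -0.5
  factor := 3.75
  archived := null (not supplied -> null)
  signature := 0xBEEF
  => decoded: {"attrs": [true, false], "zip": 5, "id": null, "weight": -0.5, "factor": 3.75, "archived": null, "signature": 0xBEEF}
diffs on Device not affecting the asked answer:
  field attrs in record Device: required changed to optional -> shifts the Device verdicts, not this decode
  field signature in record Device: tag 6 changed to 25 -> inert under this dialect — no rule fires on Device and the result does not move


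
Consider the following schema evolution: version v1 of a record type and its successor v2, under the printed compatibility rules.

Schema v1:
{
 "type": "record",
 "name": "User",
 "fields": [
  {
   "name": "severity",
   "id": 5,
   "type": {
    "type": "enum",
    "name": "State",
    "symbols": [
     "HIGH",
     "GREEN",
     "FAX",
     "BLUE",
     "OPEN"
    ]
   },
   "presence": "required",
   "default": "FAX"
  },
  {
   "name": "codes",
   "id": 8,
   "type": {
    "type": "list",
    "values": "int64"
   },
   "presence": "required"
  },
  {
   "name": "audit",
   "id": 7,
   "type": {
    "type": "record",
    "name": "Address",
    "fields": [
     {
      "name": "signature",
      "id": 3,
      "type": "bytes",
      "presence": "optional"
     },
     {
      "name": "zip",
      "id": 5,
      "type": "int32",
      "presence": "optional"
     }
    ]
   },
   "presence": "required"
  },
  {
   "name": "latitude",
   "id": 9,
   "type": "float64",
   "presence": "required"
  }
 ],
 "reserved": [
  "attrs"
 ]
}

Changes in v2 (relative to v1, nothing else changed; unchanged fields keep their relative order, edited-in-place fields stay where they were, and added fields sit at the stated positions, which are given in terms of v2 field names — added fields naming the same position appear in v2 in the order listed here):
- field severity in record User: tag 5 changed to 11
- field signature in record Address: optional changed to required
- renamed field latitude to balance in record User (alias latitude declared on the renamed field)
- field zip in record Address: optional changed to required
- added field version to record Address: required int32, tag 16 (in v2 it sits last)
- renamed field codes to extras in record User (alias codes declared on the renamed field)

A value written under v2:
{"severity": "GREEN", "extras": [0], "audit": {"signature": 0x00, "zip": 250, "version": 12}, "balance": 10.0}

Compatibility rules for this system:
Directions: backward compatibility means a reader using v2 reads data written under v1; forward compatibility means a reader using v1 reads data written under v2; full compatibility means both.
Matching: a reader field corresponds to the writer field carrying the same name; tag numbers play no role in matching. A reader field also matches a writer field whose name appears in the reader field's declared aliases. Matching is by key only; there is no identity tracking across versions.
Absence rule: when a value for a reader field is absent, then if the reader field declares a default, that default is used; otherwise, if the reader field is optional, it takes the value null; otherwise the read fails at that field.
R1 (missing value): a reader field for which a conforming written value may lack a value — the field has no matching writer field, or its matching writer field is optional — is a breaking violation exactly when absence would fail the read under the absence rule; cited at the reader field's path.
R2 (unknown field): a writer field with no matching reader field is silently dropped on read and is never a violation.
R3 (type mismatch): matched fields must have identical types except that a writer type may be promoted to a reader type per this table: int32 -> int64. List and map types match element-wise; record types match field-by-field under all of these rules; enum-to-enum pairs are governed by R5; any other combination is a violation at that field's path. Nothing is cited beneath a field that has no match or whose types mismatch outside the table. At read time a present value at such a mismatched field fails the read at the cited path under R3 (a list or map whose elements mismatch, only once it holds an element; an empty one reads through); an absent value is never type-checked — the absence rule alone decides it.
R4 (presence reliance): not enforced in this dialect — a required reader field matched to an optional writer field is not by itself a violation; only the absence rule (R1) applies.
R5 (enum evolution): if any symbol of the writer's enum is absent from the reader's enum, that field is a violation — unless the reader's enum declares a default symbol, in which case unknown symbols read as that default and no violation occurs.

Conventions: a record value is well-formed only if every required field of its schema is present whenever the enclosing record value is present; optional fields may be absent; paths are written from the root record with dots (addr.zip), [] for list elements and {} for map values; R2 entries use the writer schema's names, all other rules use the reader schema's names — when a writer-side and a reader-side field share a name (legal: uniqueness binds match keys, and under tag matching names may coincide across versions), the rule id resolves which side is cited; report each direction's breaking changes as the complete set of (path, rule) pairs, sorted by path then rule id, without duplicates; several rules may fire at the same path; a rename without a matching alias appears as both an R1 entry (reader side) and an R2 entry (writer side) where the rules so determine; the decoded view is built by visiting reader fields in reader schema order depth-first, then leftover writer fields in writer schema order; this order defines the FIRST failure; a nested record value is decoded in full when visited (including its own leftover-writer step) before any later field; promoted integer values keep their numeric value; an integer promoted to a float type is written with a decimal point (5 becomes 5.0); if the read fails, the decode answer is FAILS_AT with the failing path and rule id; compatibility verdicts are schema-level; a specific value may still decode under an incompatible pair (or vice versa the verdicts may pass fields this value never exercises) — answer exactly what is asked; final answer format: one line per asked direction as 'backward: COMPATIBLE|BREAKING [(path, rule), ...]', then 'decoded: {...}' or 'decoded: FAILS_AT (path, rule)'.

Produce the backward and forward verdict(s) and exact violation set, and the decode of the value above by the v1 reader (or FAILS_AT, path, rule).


backward: BREAKING [(audit.signature, R1), (audit.version, R1), (audit.zip, R1)]; forward: BREAKING [(codes, R1), (latitude, R1)]; decoded: FAILS_AT (codes, R1)

arrows below run writer -> reader for User
backward for User (reader v2, writer v1):
  severity: State -> State, writer required; from severity
  extras: list<int64> -> list<int64>, writer required; from codes
  audit: Address -> Address, writer required; from audit
  balance: float64 -> float64, writer required; from latitude
  audit.signature: bytes -> bytes, writer optional; from audit.signature
  audit.zip: int32 -> int32, writer optional; from audit.zip
  audit.version: no writer match
  breaking: (audit.signature, R1)
  breaking: (audit.version, R1)
  breaking: (audit.zip, R1)
  => 3 violation(s): backward is BREAKING for User
forward for User (reader v1, writer v2):
  severity: State -> State, writer required; from severity
  codes: no writer match
  audit: Address -> Address, writer required; from audit
  latitude: no writer match
  writer field extras has no reader counterpart
  writer field balance has no reader counterpart
  audit.signature: bytes -> bytes, writer required; from audit.signature
  audit.zip: int32 -> int32, writer required; from audit.zip
  writer field audit.version has no reader counterpart
  breaking: (codes, R1)
  breaking: (latitude, R1)
  => 2 violation(s): forward is BREAKING for User
decode (reader v1):
  severity := "GREEN"
  read fails at codes under R1 (no fill)
  => FAILS_AT (codes, R1)


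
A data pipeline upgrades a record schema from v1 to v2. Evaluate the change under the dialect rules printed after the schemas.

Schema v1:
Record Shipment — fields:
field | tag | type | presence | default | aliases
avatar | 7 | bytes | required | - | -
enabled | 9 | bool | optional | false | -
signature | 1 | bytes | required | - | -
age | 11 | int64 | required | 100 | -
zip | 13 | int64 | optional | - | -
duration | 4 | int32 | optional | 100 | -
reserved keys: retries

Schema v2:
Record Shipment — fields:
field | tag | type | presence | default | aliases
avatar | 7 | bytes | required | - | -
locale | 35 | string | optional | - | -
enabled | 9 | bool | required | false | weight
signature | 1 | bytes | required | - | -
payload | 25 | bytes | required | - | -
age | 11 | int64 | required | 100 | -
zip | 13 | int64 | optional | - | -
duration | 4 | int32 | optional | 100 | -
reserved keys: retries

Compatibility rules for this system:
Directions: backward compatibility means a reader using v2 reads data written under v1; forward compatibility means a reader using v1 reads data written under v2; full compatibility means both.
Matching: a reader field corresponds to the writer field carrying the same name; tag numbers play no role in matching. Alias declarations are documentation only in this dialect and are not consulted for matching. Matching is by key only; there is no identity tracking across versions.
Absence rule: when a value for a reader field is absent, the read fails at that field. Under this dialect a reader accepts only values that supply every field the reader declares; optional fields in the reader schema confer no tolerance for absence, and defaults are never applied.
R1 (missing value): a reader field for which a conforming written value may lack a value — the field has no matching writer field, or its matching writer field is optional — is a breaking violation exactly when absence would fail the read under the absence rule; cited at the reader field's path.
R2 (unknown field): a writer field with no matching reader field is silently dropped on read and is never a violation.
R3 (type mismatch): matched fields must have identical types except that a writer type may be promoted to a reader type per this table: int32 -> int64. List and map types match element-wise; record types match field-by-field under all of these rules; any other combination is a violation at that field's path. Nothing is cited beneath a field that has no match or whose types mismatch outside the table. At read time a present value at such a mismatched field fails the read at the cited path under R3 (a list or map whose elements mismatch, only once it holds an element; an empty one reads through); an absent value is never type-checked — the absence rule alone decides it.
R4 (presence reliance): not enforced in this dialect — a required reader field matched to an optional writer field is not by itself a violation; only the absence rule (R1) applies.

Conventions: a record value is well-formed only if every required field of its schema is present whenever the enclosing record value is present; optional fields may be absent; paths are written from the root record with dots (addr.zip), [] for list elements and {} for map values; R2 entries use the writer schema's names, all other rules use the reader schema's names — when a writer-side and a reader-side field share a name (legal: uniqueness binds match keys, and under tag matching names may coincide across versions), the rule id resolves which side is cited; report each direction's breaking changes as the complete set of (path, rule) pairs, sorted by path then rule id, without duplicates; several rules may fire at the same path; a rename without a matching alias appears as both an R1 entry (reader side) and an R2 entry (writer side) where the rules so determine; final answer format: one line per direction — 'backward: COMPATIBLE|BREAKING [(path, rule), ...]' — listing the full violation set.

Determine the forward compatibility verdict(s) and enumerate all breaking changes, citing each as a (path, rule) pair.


the writer's type comes first in each Shipment pair
forward analysis of Shipment with v1 as reader and v2 as writer:
  writer required, bytes -> bytes: reader avatar maps from writer avatar
  writer required, bool -> bool: reader enabled maps from writer enabled
  writer required, bytes -> bytes: reader signature maps from writer signature
  writer required, int64 -> int64: reader age maps from writer age
  writer optional, int64 -> int64: reader zip maps from writer zip
  writer optional, int32 -> int32: reader duration maps from writer duration
  writer field locale has no reader counterpart
  writer field payload has no reader counterpart
  rule R1 violated at duration
  rule R1 violated at zip
  forward on Shipment therefore BREAKING (2)
checking off the Shipment differences that do not matter here:
  added field locale to record Shipment: optional string, tag 35 (in v2 it sits immediately before enabled) -> affects backward compatibility only, which is not asked
  added field payload to record Shipment: required bytes, tag 25 (in v2 it sits immediately before age) -> affects backward compatibility only, which is not asked

forward: BREAKING [(duration, R1), (zip, R1)]
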